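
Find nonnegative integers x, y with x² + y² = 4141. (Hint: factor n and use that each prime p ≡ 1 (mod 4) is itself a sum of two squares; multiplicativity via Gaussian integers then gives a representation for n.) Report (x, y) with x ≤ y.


Step 1: Factor n = 4141 = 41 · 101.
Step 2: Check the mod-4 condition on each prime factor: 41 ≡ 1 (mod 4), exponent 1; 101 ≡ 1 (mod 4), exponent 1.
All primes ≡ 3 (mod 4) appear to even exponent (or don't appear), so by the two-squares theorem n IS expressible as a sum of two squares.
Step 3: Build a representation. Here n = 41 · 101 is a product of primes ≡ 1 (mod 4). Each prime p ≡ 1 (mod 4) is itself a sum of two squares; find a² by testing p − a² for a perfect square:
  41: 41 − 1² = 40, 41 − 2² = 37, 41 − 3² = 32, 41 − 4² = 25 = 5² ⇒ 41 = 4² + 5².
  101: 101 − 1² = 100 = 10² ⇒ 101 = 1² + 10².
  Combine using the Brahmagupta–Fibonacci identity (a² + b²)(c² + d²) = (ac − bd)² + (ad + bc)² = (ac + bd)² + (ad − bc)²:
  41 · 101 = 4141: from (4² + 5²)(1² + 10²), take (4·1 − 5·10, 4·10 + 5·1) = (4 − 50, 40 + 5) = (-46, 45); dropping signs (only squares matter) gives (46, 45); check 46² + 45² = 2116 + 2025 = 4141 ✓.
Step 4: Order so x ≤ y and verify: 45² + 46² = 2025 + 2116 = 4141 = n. ✓

n = 4141 = 45² + 46² (one valid representation with x ≤ y).


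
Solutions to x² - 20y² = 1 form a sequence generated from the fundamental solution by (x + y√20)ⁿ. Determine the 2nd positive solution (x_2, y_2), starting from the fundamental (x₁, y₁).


Step 1: Find the fundamental solution (x₁, y₁) of x² - 20y² = 1.
  Expand √20 as a continued fraction. a₀ = ⌊√20⌋ = 4; iterate m_{k+1} = d_k·a_k − m_k, d_{k+1} = (20 − m_{k+1}²)/d_k, a_{k+1} = ⌊(a₀ + m_{k+1})/d_{k+1}⌋ (starting m₀ = 0, d₀ = 1), with convergents p_k = a_k·p_{k-1} + p_{k-2}, q_k = a_k·q_{k-1} + q_{k-2} (p₋₁ = 1, q₋₁ = 0):
  k = 0: a₀ = 4; p₀/q₀ = 4/1; p₀² − 20·q₀² = 16 − 20 = -4.
  k = 1: m = 4, d = 4, a = ⌊(4 + 4)/4⌋ = 2; p/q = (2·4 + 1)/(2·1 + 0) = 9/2; p² − 20·q² = 81 − 80 = 1.
  The first convergent with p² − 20·q² = 1 gives the fundamental solution (x₁, y₁) = (9, 2).
Step 2: Apply the recurrence (x_{n+1}, y_{n+1}) = (x₁x_n + 20y₁y_n, x₁y_n + y₁x_n) repeatedly.
  From (x_1, y_1) = (9, 2): x_2 = 9·9 + 20·2·2 = 161; y_2 = 9·2 + 2·9 = 36.
Step 3: Verify x_2² - 20·y_2² = 25921 - 25920 = 1 (should be 1). ✓

(x_1, y_1) = (9, 2); (x_2, y_2) = (161, 36).


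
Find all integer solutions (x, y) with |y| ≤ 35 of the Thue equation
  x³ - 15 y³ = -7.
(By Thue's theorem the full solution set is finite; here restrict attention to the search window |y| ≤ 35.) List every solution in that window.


The equation is x³ - 15y³ = -7. For fixed y, x³ = 15·y³ − 7, so a solution requires the RHS to be a perfect cube.
Strategy: iterate y from -35 to 35, compute RHS = 15·y³ − 7, and check whether it is a (positive or negative) perfect cube.
Check small values of y:
  y = 0: RHS = -7 is not a perfect cube.
  y = 1: RHS = 8 = (2)³ ⇒ x = 2 works.
  y = -1: RHS = -22 is not a perfect cube.
  y = 2: RHS = 113 is not a perfect cube.
  y = -2: RHS = -127 is not a perfect cube.
  y = 3: RHS = 398 is not a perfect cube.
  y = -3: RHS = -412 is not a perfect cube.
Continuing the search up to |y| = 35 finds no further solutions beyond those listed.
Collected solutions: (2, 1).

Solutions (with |y| ≤ 35): (2, 1).


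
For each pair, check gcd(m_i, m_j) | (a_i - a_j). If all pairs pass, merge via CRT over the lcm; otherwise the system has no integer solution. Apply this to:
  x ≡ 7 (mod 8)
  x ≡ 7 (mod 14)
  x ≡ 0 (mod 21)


Moduli 8, 14, 21 are not pairwise coprime, so CRT works modulo lcm(m_i) when all pairwise compatibility conditions hold.
Pairwise compatibility: gcd(m_i, m_j) must divide a_i - a_j for every pair.
Merge one congruence at a time:
  Start: x ≡ 7 (mod 8).
  Combine with x ≡ 7 (mod 14): gcd(8, 14) = 2; 7 - 7 = 0, which IS divisible by 2, so compatible.
    Write x = 7 + 8·t and substitute into x ≡ 7 (mod 14): 8·t ≡ 7 − 7 = 0 (mod 14).
    Divide the congruence (and modulus) by g = 2: 4·t ≡ 0 (mod 7).
    The inverse of 4 mod 7 is 2 (since 4·2 = 8 = 1·7 + 1), so t ≡ 2·0 = 0 ≡ 0 (mod 7).
    Then x = 7 + 8·0 = 7, valid modulo lcm(8, 14) = 56: x ≡ 7 (mod 56).
  Combine with x ≡ 0 (mod 21): gcd(56, 21) = 7; 0 - 7 = -7, which IS divisible by 7, so compatible.
    Write x = 7 + 56·t and substitute into x ≡ 0 (mod 21): 56·t ≡ 0 − 7 = -7 (mod 21).
    Divide the congruence (and modulus) by g = 7: 8·t ≡ -1 (mod 3).
    Reduce coefficients mod 3: 2·t ≡ 2 (mod 3).
    The inverse of 2 mod 3 is 2 (since 2·2 = 4 = 1·3 + 1), so t ≡ 2·2 = 4 ≡ 1 (mod 3).
    Then x = 7 + 56·1 = 63, valid modulo lcm(56, 21) = 168: x ≡ 63 (mod 168).
Verify: 63 mod 8 = 7, 63 mod 14 = 7, 63 mod 21 = 0.

x ≡ 63 (mod 168).


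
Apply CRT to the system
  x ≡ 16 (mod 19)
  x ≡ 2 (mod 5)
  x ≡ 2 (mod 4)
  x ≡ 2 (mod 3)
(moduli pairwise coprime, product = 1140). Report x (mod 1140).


Product of moduli M = 19 · 5 · 4 · 3 = 1140.
Merge one congruence at a time:
  Start: x ≡ 16 (mod 19).
  Combine with x ≡ 2 (mod 5); new modulus lcm = 95.
    Write x = 16 + 19·t and substitute into x ≡ 2 (mod 5): 19·t ≡ 2 − 16 = -14 (mod 5).
    Reduce coefficients mod 5: 4·t ≡ 1 (mod 5).
    The inverse of 4 mod 5 is 4 (since 4·4 = 16 = 3·5 + 1), so t ≡ 4·1 = 4 ≡ 4 (mod 5).
    Then x = 16 + 19·4 = 92, valid modulo lcm(19, 5) = 95: x ≡ 92 (mod 95).
  Combine with x ≡ 2 (mod 4); new modulus lcm = 380.
    Write x = 92 + 95·t and substitute into x ≡ 2 (mod 4): 95·t ≡ 2 − 92 = -90 (mod 4).
    Reduce coefficients mod 4: 3·t ≡ 2 (mod 4).
    The inverse of 3 mod 4 is 3 (since 3·3 = 9 = 2·4 + 1), so t ≡ 3·2 = 6 ≡ 2 (mod 4).
    Then x = 92 + 95·2 = 282, valid modulo lcm(95, 4) = 380: x ≡ 282 (mod 380).
  Combine with x ≡ 2 (mod 3); new modulus lcm = 1140.
    Write x = 282 + 380·t and substitute into x ≡ 2 (mod 3): 380·t ≡ 2 − 282 = -280 (mod 3).
    Reduce coefficients mod 3: 2·t ≡ 2 (mod 3).
    The inverse of 2 mod 3 is 2 (since 2·2 = 4 = 1·3 + 1), so t ≡ 2·2 = 4 ≡ 1 (mod 3).
    Then x = 282 + 380·1 = 662, valid modulo lcm(380, 3) = 1140: x ≡ 662 (mod 1140).
Verify against each original: 662 mod 19 = 16, 662 mod 5 = 2, 662 mod 4 = 2, 662 mod 3 = 2.

x ≡ 662 (mod 1140).


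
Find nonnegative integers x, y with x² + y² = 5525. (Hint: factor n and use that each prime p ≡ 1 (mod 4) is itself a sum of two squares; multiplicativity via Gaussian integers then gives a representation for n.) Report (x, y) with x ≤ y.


Step 1: Factor n = 5525 = 5^2 · 13 · 17.
Step 2: Check the mod-4 condition on each prime factor: 5 ≡ 1 (mod 4), exponent 2; 13 ≡ 1 (mod 4), exponent 1; 17 ≡ 1 (mod 4), exponent 1.
All primes ≡ 3 (mod 4) appear to even exponent (or don't appear), so by the two-squares theorem n IS expressible as a sum of two squares.
Step 3: Build a representation. Group n = k² · m with k = 5 and m = 13 · 17 = 221 (a product of primes ≡ 1 (mod 4)); a representation of m scales to one of n via (k·x)² + (k·y)² = k²(x² + y²). Each prime p ≡ 1 (mod 4) is itself a sum of two squares; find a² by testing p − a² for a perfect square:
  13: 13 − 1² = 12, 13 − 2² = 9 = 3² ⇒ 13 = 2² + 3².
  17: 17 − 1² = 16 = 4² ⇒ 17 = 1² + 4².
  Combine using the Brahmagupta–Fibonacci identity (a² + b²)(c² + d²) = (ac − bd)² + (ad + bc)² = (ac + bd)² + (ad − bc)²:
  13 · 17 = 221: from (2² + 3²)(1² + 4²), take (2·1 − 3·4, 2·4 + 3·1) = (2 − 12, 8 + 3) = (-10, 11); dropping signs (only squares matter) gives (10, 11); check 10² + 11² = 100 + 121 = 221 ✓.
  Scale by k = 5: (5·10, 5·11) = (50, 55).
Step 4: Order so x ≤ y and verify: 50² + 55² = 2500 + 3025 = 5525 = n. ✓

n = 5525 = 50² + 55² (one valid representation with x ≤ y).


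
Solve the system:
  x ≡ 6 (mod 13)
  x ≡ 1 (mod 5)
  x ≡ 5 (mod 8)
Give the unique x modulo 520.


Moduli 13, 5, 8 are pairwise coprime; by CRT there is a unique solution modulo M = 13 · 5 · 8 = 520.
Solve pairwise, accumulating the modulus:
  Start with x ≡ 6 (mod 13).
  Combine with x ≡ 1 (mod 5): since gcd(13, 5) = 1, we get a unique residue mod 65.
    Write x = 6 + 13·t and substitute into x ≡ 1 (mod 5): 13·t ≡ 1 − 6 = -5 (mod 5).
    Reduce coefficients mod 5: 3·t ≡ 0 (mod 5).
    The inverse of 3 mod 5 is 2 (since 3·2 = 6 = 1·5 + 1), so t ≡ 2·0 = 0 ≡ 0 (mod 5).
    Then x = 6 + 13·0 = 6, valid modulo lcm(13, 5) = 65: x ≡ 6 (mod 65).
  Combine with x ≡ 5 (mod 8): since gcd(65, 8) = 1, we get a unique residue mod 520.
    Write x = 6 + 65·t and substitute into x ≡ 5 (mod 8): 65·t ≡ 5 − 6 = -1 (mod 8).
    Reduce coefficients mod 8: 1·t ≡ 7 (mod 8).
    So t ≡ 7 (mod 8).
    Then x = 6 + 65·7 = 461, valid modulo lcm(65, 8) = 520: x ≡ 461 (mod 520).
Verify: 461 mod 13 = 6 ✓, 461 mod 5 = 1 ✓, 461 mod 8 = 5 ✓.

x ≡ 461 (mod 520).


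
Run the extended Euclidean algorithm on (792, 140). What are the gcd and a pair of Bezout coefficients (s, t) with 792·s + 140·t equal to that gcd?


Euclidean algorithm on (792, 140) — divide until remainder is 0:
  792 = 5 · 140 + 92
  140 = 1 · 92 + 48
  92 = 1 · 48 + 44
  48 = 1 · 44 + 4
  44 = 11 · 4 + 0
gcd(792, 140) = 4.
Track Bezout coefficients alongside the remainders: start with r₀ = 792 = a·1 + b·0 (s = 1, t = 0) and r₁ = 140 = a·0 + b·1 (s = 0, t = 1); each new remainder r_{k+1} = r_{k-1} − q_k·r_k inherits s_{k+1} = s_{k-1} − q_k·s_k, t_{k+1} = t_{k-1} − q_k·t_k, so r_k = a·s_k + b·t_k at every step:
  q = 5: r = 92, s = 1 − 5·0 = 1, t = 0 − 5·1 = -5  (check: 792·1 + 140·(-5) = 92)
  q = 1: r = 48, s = 0 − 1·1 = -1, t = 1 − 1·(-5) = 6  (check: 792·(-1) + 140·6 = 48)
  q = 1: r = 44, s = 1 − 1·(-1) = 2, t = -5 − 1·6 = -11  (check: 792·2 + 140·(-11) = 44)
  q = 1: r = 4, s = -1 − 1·2 = -3, t = 6 − 1·(-11) = 17  (check: 792·(-3) + 140·17 = 4)
The row with r = 4 (the gcd) gives the Bezout coefficients s = -3, t = 17.
Result: 792 · (-3) + 140 · (17) = 4.

gcd(792, 140) = 4; s = -3, t = 17 (check: 792·(-3) + 140·17 = 4).


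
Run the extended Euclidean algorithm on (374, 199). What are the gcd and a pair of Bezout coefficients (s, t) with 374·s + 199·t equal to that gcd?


Euclidean algorithm on (374, 199) — divide until remainder is 0:
  374 = 1 · 199 + 175
  199 = 1 · 175 + 24
  175 = 7 · 24 + 7
  24 = 3 · 7 + 3
  7 = 2 · 3 + 1
  3 = 3 · 1 + 0
gcd(374, 199) = 1.
Track Bezout coefficients alongside the remainders: start with r₀ = 374 = a·1 + b·0 (s = 1, t = 0) and r₁ = 199 = a·0 + b·1 (s = 0, t = 1); each new remainder r_{k+1} = r_{k-1} − q_k·r_k inherits s_{k+1} = s_{k-1} − q_k·s_k, t_{k+1} = t_{k-1} − q_k·t_k, so r_k = a·s_k + b·t_k at every step:
  q = 1: r = 175, s = 1 − 1·0 = 1, t = 0 − 1·1 = -1  (check: 374·1 + 199·(-1) = 175)
  q = 1: r = 24, s = 0 − 1·1 = -1, t = 1 − 1·(-1) = 2  (check: 374·(-1) + 199·2 = 24)
  q = 7: r = 7, s = 1 − 7·(-1) = 8, t = -1 − 7·2 = -15  (check: 374·8 + 199·(-15) = 7)
  q = 3: r = 3, s = -1 − 3·8 = -25, t = 2 − 3·(-15) = 47  (check: 374·(-25) + 199·47 = 3)
  q = 2: r = 1, s = 8 − 2·(-25) = 58, t = -15 − 2·47 = -109  (check: 374·58 + 199·(-109) = 1)
The row with r = 1 (the gcd) gives the Bezout coefficients s = 58, t = -109.
Result: 374 · (58) + 199 · (-109) = 1.

gcd(374, 199) = 1; s = 58, t = -109 (check: 374·58 + 199·(-109) = 1).


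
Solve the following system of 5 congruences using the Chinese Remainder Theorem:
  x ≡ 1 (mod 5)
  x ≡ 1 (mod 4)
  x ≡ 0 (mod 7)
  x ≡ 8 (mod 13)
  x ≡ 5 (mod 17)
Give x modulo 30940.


Product of moduli M = 5 · 4 · 7 · 13 · 17 = 30940.
Merge one congruence at a time:
  Start: x ≡ 1 (mod 5).
  Combine with x ≡ 1 (mod 4); new modulus lcm = 20.
    Write x = 1 + 5·t and substitute into x ≡ 1 (mod 4): 5·t ≡ 1 − 1 = 0 (mod 4).
    Reduce coefficients mod 4: 1·t ≡ 0 (mod 4).
    So t ≡ 0 (mod 4).
    Then x = 1 + 5·0 = 1, valid modulo lcm(5, 4) = 20: x ≡ 1 (mod 20).
  Combine with x ≡ 0 (mod 7); new modulus lcm = 140.
    Write x = 1 + 20·t and substitute into x ≡ 0 (mod 7): 20·t ≡ 0 − 1 = -1 (mod 7).
    Reduce coefficients mod 7: 6·t ≡ 6 (mod 7).
    The inverse of 6 mod 7 is 6 (since 6·6 = 36 = 5·7 + 1), so t ≡ 6·6 = 36 ≡ 1 (mod 7).
    Then x = 1 + 20·1 = 21, valid modulo lcm(20, 7) = 140: x ≡ 21 (mod 140).
  Combine with x ≡ 8 (mod 13); new modulus lcm = 1820.
    Write x = 21 + 140·t and substitute into x ≡ 8 (mod 13): 140·t ≡ 8 − 21 = -13 (mod 13).
    Reduce coefficients mod 13: 10·t ≡ 0 (mod 13).
    The inverse of 10 mod 13 is 4 (since 10·4 = 40 = 3·13 + 1), so t ≡ 4·0 = 0 ≡ 0 (mod 13).
    Then x = 21 + 140·0 = 21, valid modulo lcm(140, 13) = 1820: x ≡ 21 (mod 1820).
  Combine with x ≡ 5 (mod 17); new modulus lcm = 30940.
    Write x = 21 + 1820·t and substitute into x ≡ 5 (mod 17): 1820·t ≡ 5 − 21 = -16 (mod 17).
    Reduce coefficients mod 17: 1·t ≡ 1 (mod 17).
    So t ≡ 1 (mod 17).
    Then x = 21 + 1820·1 = 1841, valid modulo lcm(1820, 17) = 30940: x ≡ 1841 (mod 30940).
Verify against each original: 1841 mod 5 = 1, 1841 mod 4 = 1, 1841 mod 7 = 0, 1841 mod 13 = 8, 1841 mod 17 = 5.

x ≡ 1841 (mod 30940).


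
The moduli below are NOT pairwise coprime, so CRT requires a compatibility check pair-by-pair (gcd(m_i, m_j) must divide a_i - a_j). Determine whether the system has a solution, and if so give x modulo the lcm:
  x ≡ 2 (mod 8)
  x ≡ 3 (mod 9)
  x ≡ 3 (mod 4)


Moduli 8, 9, 4 are not pairwise coprime, so CRT works modulo lcm(m_i) when all pairwise compatibility conditions hold.
Pairwise compatibility: gcd(m_i, m_j) must divide a_i - a_j for every pair.
Merge one congruence at a time:
  Start: x ≡ 2 (mod 8).
  Combine with x ≡ 3 (mod 9): gcd(8, 9) = 1; 3 - 2 = 1, which IS divisible by 1, so compatible.
    Write x = 2 + 8·t and substitute into x ≡ 3 (mod 9): 8·t ≡ 3 − 2 = 1 (mod 9).
    The inverse of 8 mod 9 is 8 (since 8·8 = 64 = 7·9 + 1), so t ≡ 8·1 = 8 ≡ 8 (mod 9).
    Then x = 2 + 8·8 = 66, valid modulo lcm(8, 9) = 72: x ≡ 66 (mod 72).
  Combine with x ≡ 3 (mod 4): gcd(72, 4) = 4, and 3 - 66 = -63 is NOT divisible by 4.
    ⇒ system is inconsistent (no integer solution).

No solution (the system is inconsistent).


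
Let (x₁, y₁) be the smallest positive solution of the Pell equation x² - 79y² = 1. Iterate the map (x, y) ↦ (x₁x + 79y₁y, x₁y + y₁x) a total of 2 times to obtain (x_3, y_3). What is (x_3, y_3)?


Step 1: Find the fundamental solution (x₁, y₁) of x² - 79y² = 1.
  Expand √79 as a continued fraction. a₀ = ⌊√79⌋ = 8; iterate m_{k+1} = d_k·a_k − m_k, d_{k+1} = (79 − m_{k+1}²)/d_k, a_{k+1} = ⌊(a₀ + m_{k+1})/d_{k+1}⌋ (starting m₀ = 0, d₀ = 1), with convergents p_k = a_k·p_{k-1} + p_{k-2}, q_k = a_k·q_{k-1} + q_{k-2} (p₋₁ = 1, q₋₁ = 0):
  k = 0: a₀ = 8; p₀/q₀ = 8/1; p₀² − 79·q₀² = 64 − 79 = -15.
  k = 1: m = 8, d = 15, a = ⌊(8 + 8)/15⌋ = 1; p/q = (1·8 + 1)/(1·1 + 0) = 9/1; p² − 79·q² = 81 − 79 = 2.
  k = 2: m = 7, d = 2, a = ⌊(8 + 7)/2⌋ = 7; p/q = (7·9 + 8)/(7·1 + 1) = 71/8; p² − 79·q² = 5041 − 5056 = -15.
  k = 3: m = 7, d = 15, a = ⌊(8 + 7)/15⌋ = 1; p/q = (1·71 + 9)/(1·8 + 1) = 80/9; p² − 79·q² = 6400 − 6399 = 1.
  The first convergent with p² − 79·q² = 1 gives the fundamental solution (x₁, y₁) = (80, 9).
Step 2: Apply the recurrence (x_{n+1}, y_{n+1}) = (x₁x_n + 79y₁y_n, x₁y_n + y₁x_n) repeatedly.
  From (x_1, y_1) = (80, 9): x_2 = 80·80 + 79·9·9 = 12799; y_2 = 80·9 + 9·80 = 1440.
  From (x_2, y_2) = (12799, 1440): x_3 = 80·12799 + 79·9·1440 = 2047760; y_3 = 80·1440 + 9·12799 = 230391.
Step 3: Verify x_3² - 79·y_3² = 4193321017600 - 4193321017599 = 1 (should be 1). ✓

(x_1, y_1) = (80, 9); (x_3, y_3) = (2047760, 230391).


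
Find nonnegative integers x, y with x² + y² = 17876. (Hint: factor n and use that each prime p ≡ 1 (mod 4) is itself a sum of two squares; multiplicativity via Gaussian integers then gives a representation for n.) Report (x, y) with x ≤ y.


Step 1: Factor n = 17876 = 2^2 · 41 · 109.
Step 2: Check the mod-4 condition on each prime factor: 2 = 2 (special); 41 ≡ 1 (mod 4), exponent 1; 109 ≡ 1 (mod 4), exponent 1.
All primes ≡ 3 (mod 4) appear to even exponent (or don't appear), so by the two-squares theorem n IS expressible as a sum of two squares.
Step 3: Build a representation. Group n = k² · m with k = 2 and m = 41 · 109 = 4469 (a product of primes ≡ 1 (mod 4)); a representation of m scales to one of n via (k·x)² + (k·y)² = k²(x² + y²). Each prime p ≡ 1 (mod 4) is itself a sum of two squares; find a² by testing p − a² for a perfect square:
  41: 41 − 1² = 40, 41 − 2² = 37, 41 − 3² = 32, 41 − 4² = 25 = 5² ⇒ 41 = 4² + 5².
  109: 109 − 1² = 108, 109 − 2² = 105, 109 − 3² = 100 = 10² ⇒ 109 = 3² + 10².
  Combine using the Brahmagupta–Fibonacci identity (a² + b²)(c² + d²) = (ac − bd)² + (ad + bc)² = (ac + bd)² + (ad − bc)²:
  41 · 109 = 4469: from (4² + 5²)(3² + 10²), take (4·3 − 5·10, 4·10 + 5·3) = (12 − 50, 40 + 15) = (-38, 55); dropping signs (only squares matter) gives (38, 55); check 38² + 55² = 1444 + 3025 = 4469 ✓.
  Scale by k = 2: (2·38, 2·55) = (76, 110).
Step 4: Order so x ≤ y and verify: 76² + 110² = 5776 + 12100 = 17876 = n. ✓

n = 17876 = 76² + 110² (one valid representation with x ≤ y).


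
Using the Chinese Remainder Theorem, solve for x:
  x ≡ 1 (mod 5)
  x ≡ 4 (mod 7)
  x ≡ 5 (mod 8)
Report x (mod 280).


Moduli 5, 7, 8 are pairwise coprime; by CRT there is a unique solution modulo M = 5 · 7 · 8 = 280.
Solve pairwise, accumulating the modulus:
  Start with x ≡ 1 (mod 5).
  Combine with x ≡ 4 (mod 7): since gcd(5, 7) = 1, we get a unique residue mod 35.
    Write x = 1 + 5·t and substitute into x ≡ 4 (mod 7): 5·t ≡ 4 − 1 = 3 (mod 7).
    The inverse of 5 mod 7 is 3 (since 5·3 = 15 = 2·7 + 1), so t ≡ 3·3 = 9 ≡ 2 (mod 7).
    Then x = 1 + 5·2 = 11, valid modulo lcm(5, 7) = 35: x ≡ 11 (mod 35).
  Combine with x ≡ 5 (mod 8): since gcd(35, 8) = 1, we get a unique residue mod 280.
    Write x = 11 + 35·t and substitute into x ≡ 5 (mod 8): 35·t ≡ 5 − 11 = -6 (mod 8).
    Reduce coefficients mod 8: 3·t ≡ 2 (mod 8).
    The inverse of 3 mod 8 is 3 (since 3·3 = 9 = 1·8 + 1), so t ≡ 3·2 = 6 ≡ 6 (mod 8).
    Then x = 11 + 35·6 = 221, valid modulo lcm(35, 8) = 280: x ≡ 221 (mod 280).
Verify: 221 mod 5 = 1 ✓, 221 mod 7 = 4 ✓, 221 mod 8 = 5 ✓.

x ≡ 221 (mod 280).


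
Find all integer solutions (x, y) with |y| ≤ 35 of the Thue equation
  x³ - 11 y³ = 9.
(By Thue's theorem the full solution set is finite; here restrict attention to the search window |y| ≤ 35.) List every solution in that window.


The equation is x³ - 11y³ = 9. For fixed y, x³ = 11·y³ + 9, so a solution requires the RHS to be a perfect cube.
Strategy: iterate y from -35 to 35, compute RHS = 11·y³ + 9, and check whether it is a (positive or negative) perfect cube.
Check small values of y:
  y = 0: RHS = 9 is not a perfect cube.
  y = 1: RHS = 20 is not a perfect cube.
  y = -1: RHS = -2 is not a perfect cube.
  y = 2: RHS = 97 is not a perfect cube.
  y = -2: RHS = -79 is not a perfect cube.
  y = 3: RHS = 306 is not a perfect cube.
  y = -3: RHS = -288 is not a perfect cube.
Continuing the search up to |y| = 35 finds no solutions either.
No (x, y) in the scanned range satisfies the equation.

No integer solutions with |y| ≤ 35.


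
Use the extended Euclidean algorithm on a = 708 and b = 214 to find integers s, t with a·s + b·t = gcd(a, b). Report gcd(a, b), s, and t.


Euclidean algorithm on (708, 214) — divide until remainder is 0:
  708 = 3 · 214 + 66
  214 = 3 · 66 + 16
  66 = 4 · 16 + 2
  16 = 8 · 2 + 0
gcd(708, 214) = 2.
Track Bezout coefficients alongside the remainders: start with r₀ = 708 = a·1 + b·0 (s = 1, t = 0) and r₁ = 214 = a·0 + b·1 (s = 0, t = 1); each new remainder r_{k+1} = r_{k-1} − q_k·r_k inherits s_{k+1} = s_{k-1} − q_k·s_k, t_{k+1} = t_{k-1} − q_k·t_k, so r_k = a·s_k + b·t_k at every step:
  q = 3: r = 66, s = 1 − 3·0 = 1, t = 0 − 3·1 = -3  (check: 708·1 + 214·(-3) = 66)
  q = 3: r = 16, s = 0 − 3·1 = -3, t = 1 − 3·(-3) = 10  (check: 708·(-3) + 214·10 = 16)
  q = 4: r = 2, s = 1 − 4·(-3) = 13, t = -3 − 4·10 = -43  (check: 708·13 + 214·(-43) = 2)
The row with r = 2 (the gcd) gives the Bezout coefficients s = 13, t = -43.
Result: 708 · (13) + 214 · (-43) = 2.

gcd(708, 214) = 2; s = 13, t = -43 (check: 708·13 + 214·(-43) = 2).


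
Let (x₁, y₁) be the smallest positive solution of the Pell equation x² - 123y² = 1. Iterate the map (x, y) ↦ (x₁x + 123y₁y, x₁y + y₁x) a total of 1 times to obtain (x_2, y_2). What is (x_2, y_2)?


Step 1: Find the fundamental solution (x₁, y₁) of x² - 123y² = 1.
  Expand √123 as a continued fraction. a₀ = ⌊√123⌋ = 11; iterate m_{k+1} = d_k·a_k − m_k, d_{k+1} = (123 − m_{k+1}²)/d_k, a_{k+1} = ⌊(a₀ + m_{k+1})/d_{k+1}⌋ (starting m₀ = 0, d₀ = 1), with convergents p_k = a_k·p_{k-1} + p_{k-2}, q_k = a_k·q_{k-1} + q_{k-2} (p₋₁ = 1, q₋₁ = 0):
  k = 0: a₀ = 11; p₀/q₀ = 11/1; p₀² − 123·q₀² = 121 − 123 = -2.
  k = 1: m = 11, d = 2, a = ⌊(11 + 11)/2⌋ = 11; p/q = (11·11 + 1)/(11·1 + 0) = 122/11; p² − 123·q² = 14884 − 14883 = 1.
  The first convergent with p² − 123·q² = 1 gives the fundamental solution (x₁, y₁) = (122, 11).
Step 2: Apply the recurrence (x_{n+1}, y_{n+1}) = (x₁x_n + 123y₁y_n, x₁y_n + y₁x_n) repeatedly.
  From (x_1, y_1) = (122, 11): x_2 = 122·122 + 123·11·11 = 29767; y_2 = 122·11 + 11·122 = 2684.
Step 3: Verify x_2² - 123·y_2² = 886074289 - 886074288 = 1 (should be 1). ✓

(x_1, y_1) = (122, 11); (x_2, y_2) = (29767, 2684).


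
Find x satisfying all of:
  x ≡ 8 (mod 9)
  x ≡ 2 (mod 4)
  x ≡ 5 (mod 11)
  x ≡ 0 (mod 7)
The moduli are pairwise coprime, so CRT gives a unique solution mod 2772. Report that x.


Product of moduli M = 9 · 4 · 11 · 7 = 2772.
Merge one congruence at a time:
  Start: x ≡ 8 (mod 9).
  Combine with x ≡ 2 (mod 4); new modulus lcm = 36.
    Write x = 8 + 9·t and substitute into x ≡ 2 (mod 4): 9·t ≡ 2 − 8 = -6 (mod 4).
    Reduce coefficients mod 4: 1·t ≡ 2 (mod 4).
    So t ≡ 2 (mod 4).
    Then x = 8 + 9·2 = 26, valid modulo lcm(9, 4) = 36: x ≡ 26 (mod 36).
  Combine with x ≡ 5 (mod 11); new modulus lcm = 396.
    Write x = 26 + 36·t and substitute into x ≡ 5 (mod 11): 36·t ≡ 5 − 26 = -21 (mod 11).
    Reduce coefficients mod 11: 3·t ≡ 1 (mod 11).
    The inverse of 3 mod 11 is 4 (since 3·4 = 12 = 1·11 + 1), so t ≡ 4·1 = 4 ≡ 4 (mod 11).
    Then x = 26 + 36·4 = 170, valid modulo lcm(36, 11) = 396: x ≡ 170 (mod 396).
  Combine with x ≡ 0 (mod 7); new modulus lcm = 2772.
    Write x = 170 + 396·t and substitute into x ≡ 0 (mod 7): 396·t ≡ 0 − 170 = -170 (mod 7).
    Reduce coefficients mod 7: 4·t ≡ 5 (mod 7).
    The inverse of 4 mod 7 is 2 (since 4·2 = 8 = 1·7 + 1), so t ≡ 2·5 = 10 ≡ 3 (mod 7).
    Then x = 170 + 396·3 = 1358, valid modulo lcm(396, 7) = 2772: x ≡ 1358 (mod 2772).
Verify against each original: 1358 mod 9 = 8, 1358 mod 4 = 2, 1358 mod 11 = 5, 1358 mod 7 = 0.

x ≡ 1358 (mod 2772).


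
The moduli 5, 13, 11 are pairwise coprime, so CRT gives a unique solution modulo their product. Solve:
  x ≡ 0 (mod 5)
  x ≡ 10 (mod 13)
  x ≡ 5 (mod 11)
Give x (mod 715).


Moduli 5, 13, 11 are pairwise coprime; by CRT there is a unique solution modulo M = 5 · 13 · 11 = 715.
Solve pairwise, accumulating the modulus:
  Start with x ≡ 0 (mod 5).
  Combine with x ≡ 10 (mod 13): since gcd(5, 13) = 1, we get a unique residue mod 65.
    Write x = 0 + 5·t and substitute into x ≡ 10 (mod 13): 5·t ≡ 10 − 0 = 10 (mod 13).
    The inverse of 5 mod 13 is 8 (since 5·8 = 40 = 3·13 + 1), so t ≡ 8·10 = 80 ≡ 2 (mod 13).
    Then x = 0 + 5·2 = 10, valid modulo lcm(5, 13) = 65: x ≡ 10 (mod 65).
  Combine with x ≡ 5 (mod 11): since gcd(65, 11) = 1, we get a unique residue mod 715.
    Write x = 10 + 65·t and substitute into x ≡ 5 (mod 11): 65·t ≡ 5 − 10 = -5 (mod 11).
    Reduce coefficients mod 11: 10·t ≡ 6 (mod 11).
    The inverse of 10 mod 11 is 10 (since 10·10 = 100 = 9·11 + 1), so t ≡ 10·6 = 60 ≡ 5 (mod 11).
    Then x = 10 + 65·5 = 335, valid modulo lcm(65, 11) = 715: x ≡ 335 (mod 715).
Verify: 335 mod 5 = 0 ✓, 335 mod 13 = 10 ✓, 335 mod 11 = 5 ✓.

x ≡ 335 (mod 715).


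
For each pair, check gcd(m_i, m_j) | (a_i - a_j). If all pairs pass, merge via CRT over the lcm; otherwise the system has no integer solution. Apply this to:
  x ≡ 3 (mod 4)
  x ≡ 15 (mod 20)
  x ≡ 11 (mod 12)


Moduli 4, 20, 12 are not pairwise coprime, so CRT works modulo lcm(m_i) when all pairwise compatibility conditions hold.
Pairwise compatibility: gcd(m_i, m_j) must divide a_i - a_j for every pair.
Merge one congruence at a time:
  Start: x ≡ 3 (mod 4).
  Combine with x ≡ 15 (mod 20): gcd(4, 20) = 4; 15 - 3 = 12, which IS divisible by 4, so compatible.
    Write x = 3 + 4·t and substitute into x ≡ 15 (mod 20): 4·t ≡ 15 − 3 = 12 (mod 20).
    Divide the congruence (and modulus) by g = 4: 1·t ≡ 3 (mod 5).
    So t ≡ 3 (mod 5).
    Then x = 3 + 4·3 = 15, valid modulo lcm(4, 20) = 20: x ≡ 15 (mod 20).
  Combine with x ≡ 11 (mod 12): gcd(20, 12) = 4; 11 - 15 = -4, which IS divisible by 4, so compatible.
    Write x = 15 + 20·t and substitute into x ≡ 11 (mod 12): 20·t ≡ 11 − 15 = -4 (mod 12).
    Divide the congruence (and modulus) by g = 4: 5·t ≡ -1 (mod 3).
    Reduce coefficients mod 3: 2·t ≡ 2 (mod 3).
    The inverse of 2 mod 3 is 2 (since 2·2 = 4 = 1·3 + 1), so t ≡ 2·2 = 4 ≡ 1 (mod 3).
    Then x = 15 + 20·1 = 35, valid modulo lcm(20, 12) = 60: x ≡ 35 (mod 60).
Verify: 35 mod 4 = 3, 35 mod 20 = 15, 35 mod 12 = 11.

x ≡ 35 (mod 60).


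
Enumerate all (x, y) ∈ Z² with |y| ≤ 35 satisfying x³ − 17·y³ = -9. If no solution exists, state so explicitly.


The equation is x³ - 17y³ = -9. For fixed y, x³ = 17·y³ − 9, so a solution requires the RHS to be a perfect cube.
Strategy: iterate y from -35 to 35, compute RHS = 17·y³ − 9, and check whether it is a (positive or negative) perfect cube.
Check small values of y:
  y = 0: RHS = -9 is not a perfect cube.
  y = 1: RHS = 8 = (2)³ ⇒ x = 2 works.
  y = -1: RHS = -26 is not a perfect cube.
  y = 2: RHS = 127 is not a perfect cube.
  y = -2: RHS = -145 is not a perfect cube.
  y = 3: RHS = 450 is not a perfect cube.
  y = -3: RHS = -468 is not a perfect cube.
Continuing the search up to |y| = 35 finds no further solutions beyond those listed.
Collected solutions: (2, 1).

Solutions (with |y| ≤ 35): (2, 1).


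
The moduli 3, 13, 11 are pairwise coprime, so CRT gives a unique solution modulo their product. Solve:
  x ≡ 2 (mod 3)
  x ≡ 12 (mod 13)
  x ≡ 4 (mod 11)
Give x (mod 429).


Moduli 3, 13, 11 are pairwise coprime; by CRT there is a unique solution modulo M = 3 · 13 · 11 = 429.
Solve pairwise, accumulating the modulus:
  Start with x ≡ 2 (mod 3).
  Combine with x ≡ 12 (mod 13): since gcd(3, 13) = 1, we get a unique residue mod 39.
    Write x = 2 + 3·t and substitute into x ≡ 12 (mod 13): 3·t ≡ 12 − 2 = 10 (mod 13).
    The inverse of 3 mod 13 is 9 (since 3·9 = 27 = 2·13 + 1), so t ≡ 9·10 = 90 ≡ 12 (mod 13).
    Then x = 2 + 3·12 = 38, valid modulo lcm(3, 13) = 39: x ≡ 38 (mod 39).
  Combine with x ≡ 4 (mod 11): since gcd(39, 11) = 1, we get a unique residue mod 429.
    Write x = 38 + 39·t and substitute into x ≡ 4 (mod 11): 39·t ≡ 4 − 38 = -34 (mod 11).
    Reduce coefficients mod 11: 6·t ≡ 10 (mod 11).
    The inverse of 6 mod 11 is 2 (since 6·2 = 12 = 1·11 + 1), so t ≡ 2·10 = 20 ≡ 9 (mod 11).
    Then x = 38 + 39·9 = 389, valid modulo lcm(39, 11) = 429: x ≡ 389 (mod 429).
Verify: 389 mod 3 = 2 ✓, 389 mod 13 = 12 ✓, 389 mod 11 = 4 ✓.

x ≡ 389 (mod 429).


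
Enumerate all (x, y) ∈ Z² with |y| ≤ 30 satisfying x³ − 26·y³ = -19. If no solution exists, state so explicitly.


The equation is x³ - 26y³ = -19. For fixed y, x³ = 26·y³ − 19, so a solution requires the RHS to be a perfect cube.
Strategy: iterate y from -30 to 30, compute RHS = 26·y³ − 19, and check whether it is a (positive or negative) perfect cube.
Check small values of y:
  y = 0: RHS = -19 is not a perfect cube.
  y = 1: RHS = 7 is not a perfect cube.
  y = -1: RHS = -45 is not a perfect cube.
  y = 2: RHS = 189 is not a perfect cube.
  y = -2: RHS = -227 is not a perfect cube.
  y = 3: RHS = 683 is not a perfect cube.
  y = -3: RHS = -721 is not a perfect cube.
Continuing the search up to |y| = 30 finds no solutions either.
No (x, y) in the scanned range satisfies the equation.

No integer solutions with |y| ≤ 30.


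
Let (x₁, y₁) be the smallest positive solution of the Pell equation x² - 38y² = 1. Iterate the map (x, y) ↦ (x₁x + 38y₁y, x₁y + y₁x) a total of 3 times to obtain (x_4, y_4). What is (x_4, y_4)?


Step 1: Find the fundamental solution (x₁, y₁) of x² - 38y² = 1.
  Expand √38 as a continued fraction. a₀ = ⌊√38⌋ = 6; iterate m_{k+1} = d_k·a_k − m_k, d_{k+1} = (38 − m_{k+1}²)/d_k, a_{k+1} = ⌊(a₀ + m_{k+1})/d_{k+1}⌋ (starting m₀ = 0, d₀ = 1), with convergents p_k = a_k·p_{k-1} + p_{k-2}, q_k = a_k·q_{k-1} + q_{k-2} (p₋₁ = 1, q₋₁ = 0):
  k = 0: a₀ = 6; p₀/q₀ = 6/1; p₀² − 38·q₀² = 36 − 38 = -2.
  k = 1: m = 6, d = 2, a = ⌊(6 + 6)/2⌋ = 6; p/q = (6·6 + 1)/(6·1 + 0) = 37/6; p² − 38·q² = 1369 − 1368 = 1.
  The first convergent with p² − 38·q² = 1 gives the fundamental solution (x₁, y₁) = (37, 6).
Step 2: Apply the recurrence (x_{n+1}, y_{n+1}) = (x₁x_n + 38y₁y_n, x₁y_n + y₁x_n) repeatedly.
  From (x_1, y_1) = (37, 6): x_2 = 37·37 + 38·6·6 = 2737; y_2 = 37·6 + 6·37 = 444.
  From (x_2, y_2) = (2737, 444): x_3 = 37·2737 + 38·6·444 = 202501; y_3 = 37·444 + 6·2737 = 32850.
  From (x_3, y_3) = (202501, 32850): x_4 = 37·202501 + 38·6·32850 = 14982337; y_4 = 37·32850 + 6·202501 = 2430456.
Step 3: Verify x_4² - 38·y_4² = 224470421981569 - 224470421981568 = 1 (should be 1). ✓

(x_1, y_1) = (37, 6); (x_4, y_4) = (14982337, 2430456).


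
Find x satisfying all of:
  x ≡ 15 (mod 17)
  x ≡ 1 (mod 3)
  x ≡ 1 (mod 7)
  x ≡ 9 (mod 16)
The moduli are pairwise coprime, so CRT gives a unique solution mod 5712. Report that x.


Product of moduli M = 17 · 3 · 7 · 16 = 5712.
Merge one congruence at a time:
  Start: x ≡ 15 (mod 17).
  Combine with x ≡ 1 (mod 3); new modulus lcm = 51.
    Write x = 15 + 17·t and substitute into x ≡ 1 (mod 3): 17·t ≡ 1 − 15 = -14 (mod 3).
    Reduce coefficients mod 3: 2·t ≡ 1 (mod 3).
    The inverse of 2 mod 3 is 2 (since 2·2 = 4 = 1·3 + 1), so t ≡ 2·1 = 2 ≡ 2 (mod 3).
    Then x = 15 + 17·2 = 49, valid modulo lcm(17, 3) = 51: x ≡ 49 (mod 51).
  Combine with x ≡ 1 (mod 7); new modulus lcm = 357.
    Write x = 49 + 51·t and substitute into x ≡ 1 (mod 7): 51·t ≡ 1 − 49 = -48 (mod 7).
    Reduce coefficients mod 7: 2·t ≡ 1 (mod 7).
    The inverse of 2 mod 7 is 4 (since 2·4 = 8 = 1·7 + 1), so t ≡ 4·1 = 4 ≡ 4 (mod 7).
    Then x = 49 + 51·4 = 253, valid modulo lcm(51, 7) = 357: x ≡ 253 (mod 357).
  Combine with x ≡ 9 (mod 16); new modulus lcm = 5712.
    Write x = 253 + 357·t and substitute into x ≡ 9 (mod 16): 357·t ≡ 9 − 253 = -244 (mod 16).
    Reduce coefficients mod 16: 5·t ≡ 12 (mod 16).
    The inverse of 5 mod 16 is 13 (since 5·13 = 65 = 4·16 + 1), so t ≡ 13·12 = 156 ≡ 12 (mod 16).
    Then x = 253 + 357·12 = 4537, valid modulo lcm(357, 16) = 5712: x ≡ 4537 (mod 5712).
Verify against each original: 4537 mod 17 = 15, 4537 mod 3 = 1, 4537 mod 7 = 1, 4537 mod 16 = 9.

x ≡ 4537 (mod 5712).


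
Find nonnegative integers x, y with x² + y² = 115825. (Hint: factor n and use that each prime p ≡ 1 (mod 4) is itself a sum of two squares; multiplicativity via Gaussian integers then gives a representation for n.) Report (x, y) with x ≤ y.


Step 1: Factor n = 115825 = 5^2 · 41 · 113.
Step 2: Check the mod-4 condition on each prime factor: 5 ≡ 1 (mod 4), exponent 2; 41 ≡ 1 (mod 4), exponent 1; 113 ≡ 1 (mod 4), exponent 1.
All primes ≡ 3 (mod 4) appear to even exponent (or don't appear), so by the two-squares theorem n IS expressible as a sum of two squares.
Step 3: Build a representation. Group n = k² · m with k = 5 and m = 41 · 113 = 4633 (a product of primes ≡ 1 (mod 4)); a representation of m scales to one of n via (k·x)² + (k·y)² = k²(x² + y²). Each prime p ≡ 1 (mod 4) is itself a sum of two squares; find a² by testing p − a² for a perfect square:
  41: 41 − 1² = 40, 41 − 2² = 37, 41 − 3² = 32, 41 − 4² = 25 = 5² ⇒ 41 = 4² + 5².
  113: 113 − 1² = 112, 113 − 2² = 109, 113 − 3² = 104, 113 − 4² = 97, 113 − 5² = 88, 113 − 6² = 77, 113 − 7² = 64 = 8² ⇒ 113 = 7² + 8².
  Combine using the Brahmagupta–Fibonacci identity (a² + b²)(c² + d²) = (ac − bd)² + (ad + bc)² = (ac + bd)² + (ad − bc)²:
  41 · 113 = 4633: from (4² + 5²)(7² + 8²), take (4·7 − 5·8, 4·8 + 5·7) = (28 − 40, 32 + 35) = (-12, 67); dropping signs (only squares matter) gives (12, 67); check 12² + 67² = 144 + 4489 = 4633 ✓.
  Scale by k = 5: (5·12, 5·67) = (60, 335).
Step 4: Order so x ≤ y and verify: 60² + 335² = 3600 + 112225 = 115825 = n. ✓

n = 115825 = 60² + 335² (one valid representation with x ≤ y).


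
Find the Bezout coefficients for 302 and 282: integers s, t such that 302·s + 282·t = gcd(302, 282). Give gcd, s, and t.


Euclidean algorithm on (302, 282) — divide until remainder is 0:
  302 = 1 · 282 + 20
  282 = 14 · 20 + 2
  20 = 10 · 2 + 0
gcd(302, 282) = 2.
Track Bezout coefficients alongside the remainders: start with r₀ = 302 = a·1 + b·0 (s = 1, t = 0) and r₁ = 282 = a·0 + b·1 (s = 0, t = 1); each new remainder r_{k+1} = r_{k-1} − q_k·r_k inherits s_{k+1} = s_{k-1} − q_k·s_k, t_{k+1} = t_{k-1} − q_k·t_k, so r_k = a·s_k + b·t_k at every step:
  q = 1: r = 20, s = 1 − 1·0 = 1, t = 0 − 1·1 = -1  (check: 302·1 + 282·(-1) = 20)
  q = 14: r = 2, s = 0 − 14·1 = -14, t = 1 − 14·(-1) = 15  (check: 302·(-14) + 282·15 = 2)
The row with r = 2 (the gcd) gives the Bezout coefficients s = -14, t = 15.
Result: 302 · (-14) + 282 · (15) = 2.

gcd(302, 282) = 2; s = -14, t = 15 (check: 302·(-14) + 282·15 = 2).


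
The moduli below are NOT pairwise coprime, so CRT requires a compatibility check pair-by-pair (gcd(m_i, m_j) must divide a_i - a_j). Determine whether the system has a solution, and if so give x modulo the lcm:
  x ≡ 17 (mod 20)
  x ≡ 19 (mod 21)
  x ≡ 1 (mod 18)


Moduli 20, 21, 18 are not pairwise coprime, so CRT works modulo lcm(m_i) when all pairwise compatibility conditions hold.
Pairwise compatibility: gcd(m_i, m_j) must divide a_i - a_j for every pair.
Merge one congruence at a time:
  Start: x ≡ 17 (mod 20).
  Combine with x ≡ 19 (mod 21): gcd(20, 21) = 1; 19 - 17 = 2, which IS divisible by 1, so compatible.
    Write x = 17 + 20·t and substitute into x ≡ 19 (mod 21): 20·t ≡ 19 − 17 = 2 (mod 21).
    The inverse of 20 mod 21 is 20 (since 20·20 = 400 = 19·21 + 1), so t ≡ 20·2 = 40 ≡ 19 (mod 21).
    Then x = 17 + 20·19 = 397, valid modulo lcm(20, 21) = 420: x ≡ 397 (mod 420).
  Combine with x ≡ 1 (mod 18): gcd(420, 18) = 6; 1 - 397 = -396, which IS divisible by 6, so compatible.
    Write x = 397 + 420·t and substitute into x ≡ 1 (mod 18): 420·t ≡ 1 − 397 = -396 (mod 18).
    Divide the congruence (and modulus) by g = 6: 70·t ≡ -66 (mod 3).
    Reduce coefficients mod 3: 1·t ≡ 0 (mod 3).
    So t ≡ 0 (mod 3).
    Then x = 397 + 420·0 = 397, valid modulo lcm(420, 18) = 1260: x ≡ 397 (mod 1260).
Verify: 397 mod 20 = 17, 397 mod 21 = 19, 397 mod 18 = 1.

x ≡ 397 (mod 1260).


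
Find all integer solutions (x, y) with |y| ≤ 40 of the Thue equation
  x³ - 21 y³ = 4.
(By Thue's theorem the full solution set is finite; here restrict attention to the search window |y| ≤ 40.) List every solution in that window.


The equation is x³ - 21y³ = 4. For fixed y, x³ = 21·y³ + 4, so a solution requires the RHS to be a perfect cube.
Strategy: iterate y from -40 to 40, compute RHS = 21·y³ + 4, and check whether it is a (positive or negative) perfect cube.
Check small values of y:
  y = 0: RHS = 4 is not a perfect cube.
  y = 1: RHS = 25 is not a perfect cube.
  y = -1: RHS = -17 is not a perfect cube.
  y = 2: RHS = 172 is not a perfect cube.
  y = -2: RHS = -164 is not a perfect cube.
  y = 3: RHS = 571 is not a perfect cube.
  y = -3: RHS = -563 is not a perfect cube.
Continuing the search up to |y| = 40 finds no solutions either.
No (x, y) in the scanned range satisfies the equation.

No integer solutions with |y| ≤ 40.


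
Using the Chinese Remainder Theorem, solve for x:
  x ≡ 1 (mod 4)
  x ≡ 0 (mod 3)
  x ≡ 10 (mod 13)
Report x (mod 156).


Moduli 4, 3, 13 are pairwise coprime; by CRT there is a unique solution modulo M = 4 · 3 · 13 = 156.
Solve pairwise, accumulating the modulus:
  Start with x ≡ 1 (mod 4).
  Combine with x ≡ 0 (mod 3): since gcd(4, 3) = 1, we get a unique residue mod 12.
    Write x = 1 + 4·t and substitute into x ≡ 0 (mod 3): 4·t ≡ 0 − 1 = -1 (mod 3).
    Reduce coefficients mod 3: 1·t ≡ 2 (mod 3).
    So t ≡ 2 (mod 3).
    Then x = 1 + 4·2 = 9, valid modulo lcm(4, 3) = 12: x ≡ 9 (mod 12).
  Combine with x ≡ 10 (mod 13): since gcd(12, 13) = 1, we get a unique residue mod 156.
    Write x = 9 + 12·t and substitute into x ≡ 10 (mod 13): 12·t ≡ 10 − 9 = 1 (mod 13).
    The inverse of 12 mod 13 is 12 (since 12·12 = 144 = 11·13 + 1), so t ≡ 12·1 = 12 ≡ 12 (mod 13).
    Then x = 9 + 12·12 = 153, valid modulo lcm(12, 13) = 156: x ≡ 153 (mod 156).
Verify: 153 mod 4 = 1 ✓, 153 mod 3 = 0 ✓, 153 mod 13 = 10 ✓.

x ≡ 153 (mod 156).


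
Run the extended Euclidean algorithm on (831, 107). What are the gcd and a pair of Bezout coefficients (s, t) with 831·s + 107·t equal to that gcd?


Euclidean algorithm on (831, 107) — divide until remainder is 0:
  831 = 7 · 107 + 82
  107 = 1 · 82 + 25
  82 = 3 · 25 + 7
  25 = 3 · 7 + 4
  7 = 1 · 4 + 3
  4 = 1 · 3 + 1
  3 = 3 · 1 + 0
gcd(831, 107) = 1.
Track Bezout coefficients alongside the remainders: start with r₀ = 831 = a·1 + b·0 (s = 1, t = 0) and r₁ = 107 = a·0 + b·1 (s = 0, t = 1); each new remainder r_{k+1} = r_{k-1} − q_k·r_k inherits s_{k+1} = s_{k-1} − q_k·s_k, t_{k+1} = t_{k-1} − q_k·t_k, so r_k = a·s_k + b·t_k at every step:
  q = 7: r = 82, s = 1 − 7·0 = 1, t = 0 − 7·1 = -7  (check: 831·1 + 107·(-7) = 82)
  q = 1: r = 25, s = 0 − 1·1 = -1, t = 1 − 1·(-7) = 8  (check: 831·(-1) + 107·8 = 25)
  q = 3: r = 7, s = 1 − 3·(-1) = 4, t = -7 − 3·8 = -31  (check: 831·4 + 107·(-31) = 7)
  q = 3: r = 4, s = -1 − 3·4 = -13, t = 8 − 3·(-31) = 101  (check: 831·(-13) + 107·101 = 4)
  q = 1: r = 3, s = 4 − 1·(-13) = 17, t = -31 − 1·101 = -132  (check: 831·17 + 107·(-132) = 3)
  q = 1: r = 1, s = -13 − 1·17 = -30, t = 101 − 1·(-132) = 233  (check: 831·(-30) + 107·233 = 1)
The row with r = 1 (the gcd) gives the Bezout coefficients s = -30, t = 233.
Result: 831 · (-30) + 107 · (233) = 1.

gcd(831, 107) = 1; s = -30, t = 233 (check: 831·(-30) + 107·233 = 1).


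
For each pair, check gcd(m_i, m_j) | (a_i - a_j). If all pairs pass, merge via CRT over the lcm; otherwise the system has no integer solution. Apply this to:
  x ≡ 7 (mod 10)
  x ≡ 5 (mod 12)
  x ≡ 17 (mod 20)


Moduli 10, 12, 20 are not pairwise coprime, so CRT works modulo lcm(m_i) when all pairwise compatibility conditions hold.
Pairwise compatibility: gcd(m_i, m_j) must divide a_i - a_j for every pair.
Merge one congruence at a time:
  Start: x ≡ 7 (mod 10).
  Combine with x ≡ 5 (mod 12): gcd(10, 12) = 2; 5 - 7 = -2, which IS divisible by 2, so compatible.
    Write x = 7 + 10·t and substitute into x ≡ 5 (mod 12): 10·t ≡ 5 − 7 = -2 (mod 12).
    Divide the congruence (and modulus) by g = 2: 5·t ≡ -1 (mod 6).
    Reduce coefficients mod 6: 5·t ≡ 5 (mod 6).
    The inverse of 5 mod 6 is 5 (since 5·5 = 25 = 4·6 + 1), so t ≡ 5·5 = 25 ≡ 1 (mod 6).
    Then x = 7 + 10·1 = 17, valid modulo lcm(10, 12) = 60: x ≡ 17 (mod 60).
  Combine with x ≡ 17 (mod 20): gcd(60, 20) = 20; 17 - 17 = 0, which IS divisible by 20, so compatible.
    Write x = 17 + 60·t and substitute into x ≡ 17 (mod 20): 60·t ≡ 17 − 17 = 0 (mod 20).
    Divide the congruence (and modulus) by g = 20: 3·t ≡ 0 (mod 1).
    Modulo 1 every t works; take t = 0.
    Then x = 17 + 60·0 = 17, valid modulo lcm(60, 20) = 60: x ≡ 17 (mod 60).
Verify: 17 mod 10 = 7, 17 mod 12 = 5, 17 mod 20 = 17.

x ≡ 17 (mod 60).
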